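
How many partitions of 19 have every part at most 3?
p(19, parts ≤ 3) = 40

Use the recurrence p(n, m) = p(n, m−1) + p(n−m, m): either the largest part is < m (count p(n, m−1)) or the largest part is exactly m (remove one copy of m, count p(n−m, m)). With p(0, ·) = 1 this gives p(19, parts ≤ 3) = 40. (By conjugating Young diagrams, this also counts partitions of 19 into at most 3 parts.)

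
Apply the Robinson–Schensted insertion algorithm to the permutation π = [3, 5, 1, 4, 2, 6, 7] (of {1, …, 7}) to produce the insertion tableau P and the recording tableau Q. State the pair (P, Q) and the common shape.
P = [1, 2, 6, 7] / [3, 4] / [5];  Q = [1, 2, 6, 7] / [3, 4] / [5];  common shape = (4, 2, 1)

Row-insert the values π_1, π_2, … into P one at a time, bumping the leftmost entry strictly greater than the inserted value down to the next row. The recording tableau Q records, in position (i, j), the step at which that cell was added to P.
  Insert 3 (step 1): P = [3];  Q = [1]
  Insert 5 (step 2): P = [3, 5];  Q = [1, 2]
  Insert 1 (step 3): P = [1, 5] / [3];  Q = [1, 2] / [3]
  Insert 4 (step 4): P = [1, 4] / [3, 5];  Q = [1, 2] / [3, 4]
  Insert 2 (step 5): P = [1, 2] / [3, 4] / [5];  Q = [1, 2] / [3, 4] / [5]
  Insert 6 (step 6): P = [1, 2, 6] / [3, 4] / [5];  Q = [1, 2, 6] / [3, 4] / [5]
  Insert 7 (step 7): P = [1, 2, 6, 7] / [3, 4] / [5];  Q = [1, 2, 6, 7] / [3, 4] / [5]
Final shape: (4, 2, 1).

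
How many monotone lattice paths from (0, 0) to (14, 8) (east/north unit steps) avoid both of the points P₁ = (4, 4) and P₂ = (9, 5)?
Number of paths = 161108

Inclusion–exclusion. Total paths: C(22, 14) = 319770. Through P₁: C(8, 4)·C(14, 10) = 70070. Through P₂: C(14, 9)·C(8, 5) = 112112. Since P₁ is strictly southwest of P₂, a monotone path through both must visit P₁ then P₂; paths through both = C(8, 4)·C(6, 5)·C(8, 5) = 23520. Avoid both = 319770 − 70070 − 112112 + 23520 = 161108.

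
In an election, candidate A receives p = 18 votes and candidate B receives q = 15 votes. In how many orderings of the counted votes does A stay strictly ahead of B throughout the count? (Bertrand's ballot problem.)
Strict-lead orderings = 94287120

Total orderings of the 33 votes with 18 for A: C(33, 18) = 1037158320. By the Bertrand ballot formula (Cycle Lemma / reflection principle), the number of orderings in which A is strictly ahead of B throughout is (p − q)/(p + q) · C(p + q, p) = (18 − 15)/(18 + 15) · 1037158320 = 94287120.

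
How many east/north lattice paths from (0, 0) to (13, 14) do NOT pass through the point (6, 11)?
Number of paths = 18573180

Total paths from (0, 0) to (13, 14): C(27, 13) = 20058300. Paths through (6, 11): (paths (0, 0) → (6, 11)) × (paths (6, 11) → (13, 14)) = C(17, 6) · C(10, 7) = 12376 · 120 = 1485120. Avoidance count = 20058300 − 1485120 = 18573180.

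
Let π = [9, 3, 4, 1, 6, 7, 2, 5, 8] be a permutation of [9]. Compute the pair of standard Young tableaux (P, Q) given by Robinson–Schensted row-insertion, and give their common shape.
P = [1, 2, 5, 7, 8] / [3, 4, 6] / [9];  Q = [1, 3, 5, 6, 9] / [2, 7, 8] / [4];  common shape = (5, 3, 1)

Row-insert the values π_1, π_2, … into P one at a time, bumping the leftmost entry strictly greater than the inserted value down to the next row. The recording tableau Q records, in position (i, j), the step at which that cell was added to P.
  Insert 9 (step 1): P = [9];  Q = [1]
  Insert 3 (step 2): P = [3] / [9];  Q = [1] / [2]
  Insert 4 (step 3): P = [3, 4] / [9];  Q = [1, 3] / [2]
  Insert 1 (step 4): P = [1, 4] / [3] / [9];  Q = [1, 3] / [2] / [4]
  Insert 6 (step 5): P = [1, 4, 6] / [3] / [9];  Q = [1, 3, 5] / [2] / [4]
  Insert 7 (step 6): P = [1, 4, 6, 7] / [3] / [9];  Q = [1, 3, 5, 6] / [2] / [4]
  Insert 2 (step 7): P = [1, 2, 6, 7] / [3, 4] / [9];  Q = [1, 3, 5, 6] / [2, 7] / [4]
  Insert 5 (step 8): P = [1, 2, 5, 7] / [3, 4, 6] / [9];  Q = [1, 3, 5, 6] / [2, 7, 8] / [4]
  Insert 8 (step 9): P = [1, 2, 5, 7, 8] / [3, 4, 6] / [9];  Q = [1, 3, 5, 6, 9] / [2, 7, 8] / [4]
Final shape: (5, 3, 1).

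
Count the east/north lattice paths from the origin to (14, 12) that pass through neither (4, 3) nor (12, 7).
Number of paths = 5730147

Inclusion–exclusion. Total paths: C(26, 14) = 9657700. Through P₁: C(7, 4)·C(19, 10) = 3233230. Through P₂: C(19, 12)·C(7, 2) = 1058148. Since P₁ is strictly southwest of P₂, a monotone path through both must visit P₁ then P₂; paths through both = C(7, 4)·C(12, 8)·C(7, 2) = 363825. Avoid both = 9657700 − 3233230 − 1058148 + 363825 = 5730147.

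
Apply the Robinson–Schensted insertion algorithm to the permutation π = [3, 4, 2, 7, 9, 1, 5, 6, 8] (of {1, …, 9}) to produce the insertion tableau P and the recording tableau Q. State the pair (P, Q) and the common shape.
P = [1, 4, 5, 6, 8] / [2, 7, 9] / [3];  Q = [1, 2, 4, 5, 9] / [3, 7, 8] / [6];  common shape = (5, 3, 1)

Row-insert the values π_1, π_2, … into P one at a time, bumping the leftmost entry strictly greater than the inserted value down to the next row. The recording tableau Q records, in position (i, j), the step at which that cell was added to P.
  Insert 3 (step 1): P = [3];  Q = [1]
  Insert 4 (step 2): P = [3, 4];  Q = [1, 2]
  Insert 2 (step 3): P = [2, 4] / [3];  Q = [1, 2] / [3]
  Insert 7 (step 4): P = [2, 4, 7] / [3];  Q = [1, 2, 4] / [3]
  Insert 9 (step 5): P = [2, 4, 7, 9] / [3];  Q = [1, 2, 4, 5] / [3]
  Insert 1 (step 6): P = [1, 4, 7, 9] / [2] / [3];  Q = [1, 2, 4, 5] / [3] / [6]
  Insert 5 (step 7): P = [1, 4, 5, 9] / [2, 7] / [3];  Q = [1, 2, 4, 5] / [3, 7] / [6]
  Insert 6 (step 8): P = [1, 4, 5, 6] / [2, 7, 9] / [3];  Q = [1, 2, 4, 5] / [3, 7, 8] / [6]
  Insert 8 (step 9): P = [1, 4, 5, 6, 8] / [2, 7, 9] / [3];  Q = [1, 2, 4, 5, 9] / [3, 7, 8] / [6]
Final shape: (5, 3, 1).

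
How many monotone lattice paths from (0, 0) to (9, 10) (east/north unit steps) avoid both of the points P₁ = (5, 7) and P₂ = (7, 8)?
Number of paths = 40304

Inclusion–exclusion. Total paths: C(19, 9) = 92378. Through P₁: C(12, 5)·C(7, 4) = 27720. Through P₂: C(15, 7)·C(4, 2) = 38610. Since P₁ is strictly southwest of P₂, a monotone path through both must visit P₁ then P₂; paths through both = C(12, 5)·C(3, 2)·C(4, 2) = 14256. Avoid both = 92378 − 27720 − 38610 + 14256 = 40304.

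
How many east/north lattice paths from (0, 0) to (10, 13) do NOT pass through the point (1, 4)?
Number of paths = 900966

Total paths from (0, 0) to (10, 13): C(23, 10) = 1144066. Paths through (1, 4): (paths (0, 0) → (1, 4)) × (paths (1, 4) → (10, 13)) = C(5, 1) · C(18, 9) = 5 · 48620 = 243100. Avoidance count = 1144066 − 243100 = 900966.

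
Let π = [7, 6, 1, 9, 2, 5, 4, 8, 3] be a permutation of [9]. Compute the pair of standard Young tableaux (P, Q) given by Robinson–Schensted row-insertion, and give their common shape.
P = [1, 2, 3, 8] / [4, 9] / [5] / [6] / [7];  Q = [1, 4, 6, 8] / [2, 5] / [3] / [7] / [9];  common shape = (4, 2, 1, 1, 1)

Row-insert the values π_1, π_2, … into P one at a time, bumping the leftmost entry strictly greater than the inserted value down to the next row. The recording tableau Q records, in position (i, j), the step at which that cell was added to P.
  Insert 7 (step 1): P = [7];  Q = [1]
  Insert 6 (step 2): P = [6] / [7];  Q = [1] / [2]
  Insert 1 (step 3): P = [1] / [6] / [7];  Q = [1] / [2] / [3]
  Insert 9 (step 4): P = [1, 9] / [6] / [7];  Q = [1, 4] / [2] / [3]
  Insert 2 (step 5): P = [1, 2] / [6, 9] / [7];  Q = [1, 4] / [2, 5] / [3]
  Insert 5 (step 6): P = [1, 2, 5] / [6, 9] / [7];  Q = [1, 4, 6] / [2, 5] / [3]
  Insert 4 (step 7): P = [1, 2, 4] / [5, 9] / [6] / [7];  Q = [1, 4, 6] / [2, 5] / [3] / [7]
  Insert 8 (step 8): P = [1, 2, 4, 8] / [5, 9] / [6] / [7];  Q = [1, 4, 6, 8] / [2, 5] / [3] / [7]
  Insert 3 (step 9): P = [1, 2, 3, 8] / [4, 9] / [5] / [6] / [7];  Q = [1, 4, 6, 8] / [2, 5] / [3] / [7] / [9]
Final shape: (4, 2, 1, 1, 1).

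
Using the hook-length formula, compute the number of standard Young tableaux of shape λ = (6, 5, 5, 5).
# SYT of shape (6, 5, 5, 5) = 15519504

Hook-length formula: f^λ = n! / Π hook(c), product over all cells c of the Young diagram. For λ = (6, 5, 5, 5), n = 21 boxes. Hook lengths by row (left-to-right, top-to-bottom): [9, 8, 7, 6, 5, 1]; [7, 6, 5, 4, 3]; [6, 5, 4, 3, 2]; [5, 4, 3, 2, 1]. Product of hooks = 3292047360000. So f^λ = 21! / 3292047360000 = 51090942171709440000 / 3292047360000 = 15519504.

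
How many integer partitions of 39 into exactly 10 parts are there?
p(39, 10 parts) = 3015

Partitions of n into exactly k parts are in bijection with partitions of n − k into at most k parts (subtract 1 from each part). So p(39, exactly 10) = p(29, parts ≤ 10). Computing via the recurrence p(m, j) = p(m, j−1) + p(m−j, j) gives 3015.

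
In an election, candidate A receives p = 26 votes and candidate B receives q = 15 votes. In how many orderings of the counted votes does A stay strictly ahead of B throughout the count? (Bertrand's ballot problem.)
Strict-lead orderings = 17018415216

Total orderings of the 41 votes with 26 for A: C(41, 26) = 63432274896. By the Bertrand ballot formula (Cycle Lemma / reflection principle), the number of orderings in which A is strictly ahead of B throughout is (p − q)/(p + q) · C(p + q, p) = (26 − 15)/(26 + 15) · 63432274896 = 17018415216.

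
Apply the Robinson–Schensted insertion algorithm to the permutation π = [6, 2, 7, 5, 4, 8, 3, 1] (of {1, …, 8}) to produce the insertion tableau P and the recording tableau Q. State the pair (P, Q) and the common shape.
P = [1, 3, 8] / [2, 7] / [4] / [5] / [6];  Q = [1, 3, 6] / [2, 4] / [5] / [7] / [8];  common shape = (3, 2, 1, 1, 1)

Row-insert the values π_1, π_2, … into P one at a time, bumping the leftmost entry strictly greater than the inserted value down to the next row. The recording tableau Q records, in position (i, j), the step at which that cell was added to P.
  Insert 6 (step 1): P = [6];  Q = [1]
  Insert 2 (step 2): P = [2] / [6];  Q = [1] / [2]
  Insert 7 (step 3): P = [2, 7] / [6];  Q = [1, 3] / [2]
  Insert 5 (step 4): P = [2, 5] / [6, 7];  Q = [1, 3] / [2, 4]
  Insert 4 (step 5): P = [2, 4] / [5, 7] / [6];  Q = [1, 3] / [2, 4] / [5]
  Insert 8 (step 6): P = [2, 4, 8] / [5, 7] / [6];  Q = [1, 3, 6] / [2, 4] / [5]
  Insert 3 (step 7): P = [2, 3, 8] / [4, 7] / [5] / [6];  Q = [1, 3, 6] / [2, 4] / [5] / [7]
  Insert 1 (step 8): P = [1, 3, 8] / [2, 7] / [4] / [5] / [6];  Q = [1, 3, 6] / [2, 4] / [5] / [7] / [8]
Final shape: (3, 2, 1, 1, 1).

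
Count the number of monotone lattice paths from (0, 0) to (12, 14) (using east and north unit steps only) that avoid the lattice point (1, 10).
Number of paths = 9642685

Total paths from (0, 0) to (12, 14): C(26, 12) = 9657700. Paths through (1, 10): (paths (0, 0) → (1, 10)) × (paths (1, 10) → (12, 14)) = C(11, 1) · C(15, 11) = 11 · 1365 = 15015. Avoidance count = 9657700 − 15015 = 9642685.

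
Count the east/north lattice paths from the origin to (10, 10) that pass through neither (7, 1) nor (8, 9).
Number of paths = 110282

Inclusion–exclusion. Total paths: C(20, 10) = 184756. Through P₁: C(8, 7)·C(12, 3) = 1760. Through P₂: C(17, 8)·C(3, 2) = 72930. Since P₁ is strictly southwest of P₂, a monotone path through both must visit P₁ then P₂; paths through both = C(8, 7)·C(9, 1)·C(3, 2) = 216. Avoid both = 184756 − 1760 − 72930 + 216 = 110282.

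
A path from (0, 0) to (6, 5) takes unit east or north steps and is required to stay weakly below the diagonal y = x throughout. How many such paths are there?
Number of paths = 132

By the reflection principle (André's argument), the number of monotone paths to (6, 5) with n ≤ m that never go above y = x is C(11, 6) − C(11, 7) = 462 − 330 = 132.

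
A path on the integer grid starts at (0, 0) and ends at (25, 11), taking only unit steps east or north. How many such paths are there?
Number of paths = 600805296

A monotone lattice path from (0, 0) to (25, 11) consists of 25 east steps and 11 north steps in some order, so it is determined by which 25 of the 36 steps are east. The count is C(36, 25) = 600805296.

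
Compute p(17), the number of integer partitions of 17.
p(17) = 297

Compute p(n) via the recurrence p(n, m) = p(n, m−1) + p(n−m, m), where p(n, m) counts partitions of n with all parts ≤ m and p(n) = p(n, n). The base cases are p(0, m) = 1 and p(n, 0) = 0 for n > 0. Filling the table yields p(17) = 297. (Euler's pentagonal recurrence is an alternative.)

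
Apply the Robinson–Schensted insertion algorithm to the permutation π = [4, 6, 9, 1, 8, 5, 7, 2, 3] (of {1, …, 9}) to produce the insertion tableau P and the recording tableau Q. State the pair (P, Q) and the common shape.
P = [1, 2, 3] / [4, 5, 7] / [6, 8] / [9];  Q = [1, 2, 3] / [4, 5, 7] / [6, 9] / [8];  common shape = (3, 3, 2, 1)

Row-insert the values π_1, π_2, … into P one at a time, bumping the leftmost entry strictly greater than the inserted value down to the next row. The recording tableau Q records, in position (i, j), the step at which that cell was added to P.
  Insert 4 (step 1): P = [4];  Q = [1]
  Insert 6 (step 2): P = [4, 6];  Q = [1, 2]
  Insert 9 (step 3): P = [4, 6, 9];  Q = [1, 2, 3]
  Insert 1 (step 4): P = [1, 6, 9] / [4];  Q = [1, 2, 3] / [4]
  Insert 8 (step 5): P = [1, 6, 8] / [4, 9];  Q = [1, 2, 3] / [4, 5]
  Insert 5 (step 6): P = [1, 5, 8] / [4, 6] / [9];  Q = [1, 2, 3] / [4, 5] / [6]
  Insert 7 (step 7): P = [1, 5, 7] / [4, 6, 8] / [9];  Q = [1, 2, 3] / [4, 5, 7] / [6]
  Insert 2 (step 8): P = [1, 2, 7] / [4, 5, 8] / [6] / [9];  Q = [1, 2, 3] / [4, 5, 7] / [6] / [8]
  Insert 3 (step 9): P = [1, 2, 3] / [4, 5, 7] / [6, 8] / [9];  Q = [1, 2, 3] / [4, 5, 7] / [6, 9] / [8]
Final shape: (3, 3, 2, 1).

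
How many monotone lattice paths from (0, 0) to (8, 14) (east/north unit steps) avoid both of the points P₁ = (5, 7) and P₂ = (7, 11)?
Number of paths = 144954

Inclusion–exclusion. Total paths: C(22, 8) = 319770. Through P₁: C(12, 5)·C(10, 3) = 95040. Through P₂: C(18, 7)·C(4, 1) = 127296. Since P₁ is strictly southwest of P₂, a monotone path through both must visit P₁ then P₂; paths through both = C(12, 5)·C(6, 2)·C(4, 1) = 47520. Avoid both = 319770 − 95040 − 127296 + 47520 = 144954.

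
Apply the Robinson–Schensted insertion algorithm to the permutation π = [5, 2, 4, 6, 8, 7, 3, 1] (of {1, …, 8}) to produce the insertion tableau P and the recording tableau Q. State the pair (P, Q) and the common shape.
P = [1, 3, 6, 7] / [2, 8] / [4] / [5];  Q = [1, 3, 4, 5] / [2, 6] / [7] / [8];  common shape = (4, 2, 1, 1)

Row-insert the values π_1, π_2, … into P one at a time, bumping the leftmost entry strictly greater than the inserted value down to the next row. The recording tableau Q records, in position (i, j), the step at which that cell was added to P.
  Insert 5 (step 1): P = [5];  Q = [1]
  Insert 2 (step 2): P = [2] / [5];  Q = [1] / [2]
  Insert 4 (step 3): P = [2, 4] / [5];  Q = [1, 3] / [2]
  Insert 6 (step 4): P = [2, 4, 6] / [5];  Q = [1, 3, 4] / [2]
  Insert 8 (step 5): P = [2, 4, 6, 8] / [5];  Q = [1, 3, 4, 5] / [2]
  Insert 7 (step 6): P = [2, 4, 6, 7] / [5, 8];  Q = [1, 3, 4, 5] / [2, 6]
  Insert 3 (step 7): P = [2, 3, 6, 7] / [4, 8] / [5];  Q = [1, 3, 4, 5] / [2, 6] / [7]
  Insert 1 (step 8): P = [1, 3, 6, 7] / [2, 8] / [4] / [5];  Q = [1, 3, 4, 5] / [2, 6] / [7] / [8]
Final shape: (4, 2, 1, 1).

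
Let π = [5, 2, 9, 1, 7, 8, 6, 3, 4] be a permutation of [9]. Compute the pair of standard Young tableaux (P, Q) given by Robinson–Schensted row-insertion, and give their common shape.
P = [1, 3, 4] / [2, 6, 8] / [5, 7] / [9];  Q = [1, 3, 6] / [2, 5, 9] / [4, 7] / [8];  common shape = (3, 3, 2, 1)

Row-insert the values π_1, π_2, … into P one at a time, bumping the leftmost entry strictly greater than the inserted value down to the next row. The recording tableau Q records, in position (i, j), the step at which that cell was added to P.
  Insert 5 (step 1): P = [5];  Q = [1]
  Insert 2 (step 2): P = [2] / [5];  Q = [1] / [2]
  Insert 9 (step 3): P = [2, 9] / [5];  Q = [1, 3] / [2]
  Insert 1 (step 4): P = [1, 9] / [2] / [5];  Q = [1, 3] / [2] / [4]
  Insert 7 (step 5): P = [1, 7] / [2, 9] / [5];  Q = [1, 3] / [2, 5] / [4]
  Insert 8 (step 6): P = [1, 7, 8] / [2, 9] / [5];  Q = [1, 3, 6] / [2, 5] / [4]
  Insert 6 (step 7): P = [1, 6, 8] / [2, 7] / [5, 9];  Q = [1, 3, 6] / [2, 5] / [4, 7]
  Insert 3 (step 8): P = [1, 3, 8] / [2, 6] / [5, 7] / [9];  Q = [1, 3, 6] / [2, 5] / [4, 7] / [8]
  Insert 4 (step 9): P = [1, 3, 4] / [2, 6, 8] / [5, 7] / [9];  Q = [1, 3, 6] / [2, 5, 9] / [4, 7] / [8]
Final shape: (3, 3, 2, 1).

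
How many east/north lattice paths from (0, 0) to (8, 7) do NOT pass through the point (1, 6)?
Number of paths = 6379

Total paths from (0, 0) to (8, 7): C(15, 8) = 6435. Paths through (1, 6): (paths (0, 0) → (1, 6)) × (paths (1, 6) → (8, 7)) = C(7, 1) · C(8, 7) = 7 · 8 = 56. Avoidance count = 6435 − 56 = 6379.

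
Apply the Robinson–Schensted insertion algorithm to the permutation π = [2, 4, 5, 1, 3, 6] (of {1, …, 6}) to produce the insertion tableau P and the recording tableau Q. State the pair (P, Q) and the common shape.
P = [1, 3, 5, 6] / [2, 4];  Q = [1, 2, 3, 6] / [4, 5];  common shape = (4, 2)

Row-insert the values π_1, π_2, … into P one at a time, bumping the leftmost entry strictly greater than the inserted value down to the next row. The recording tableau Q records, in position (i, j), the step at which that cell was added to P.
  Insert 2 (step 1): P = [2];  Q = [1]
  Insert 4 (step 2): P = [2, 4];  Q = [1, 2]
  Insert 5 (step 3): P = [2, 4, 5];  Q = [1, 2, 3]
  Insert 1 (step 4): P = [1, 4, 5] / [2];  Q = [1, 2, 3] / [4]
  Insert 3 (step 5): P = [1, 3, 5] / [2, 4];  Q = [1, 2, 3] / [4, 5]
  Insert 6 (step 6): P = [1, 3, 5, 6] / [2, 4];  Q = [1, 2, 3, 6] / [4, 5]
Final shape: (4, 2).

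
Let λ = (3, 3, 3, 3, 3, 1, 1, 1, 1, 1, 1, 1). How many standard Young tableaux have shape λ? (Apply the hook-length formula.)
# SYT of shape (3, 3, 3, 3, 3, 1, 1, 1, 1, 1, 1, 1) = 10744272

Hook-length formula: f^λ = n! / Π hook(c), product over all cells c of the Young diagram. For λ = (3, 3, 3, 3, 3, 1, 1, 1, 1, 1, 1, 1), n = 22 boxes. Hook lengths by row (left-to-right, top-to-bottom): [14, 6, 5]; [13, 5, 4]; [12, 4, 3]; [11, 3, 2]; [10, 2, 1]; [7]; [6]; [5]; [4]; [3]; [2]; [1]. Product of hooks = 104613949440000. So f^λ = 22! / 104613949440000 = 1124000727777607680000 / 104613949440000 = 10744272.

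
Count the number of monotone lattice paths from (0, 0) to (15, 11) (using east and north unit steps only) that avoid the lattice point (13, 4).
Number of paths = 7640480

Total paths from (0, 0) to (15, 11): C(26, 15) = 7726160. Paths through (13, 4): (paths (0, 0) → (13, 4)) × (paths (13, 4) → (15, 11)) = C(17, 13) · C(9, 2) = 2380 · 36 = 85680. Avoidance count = 7726160 − 85680 = 7640480.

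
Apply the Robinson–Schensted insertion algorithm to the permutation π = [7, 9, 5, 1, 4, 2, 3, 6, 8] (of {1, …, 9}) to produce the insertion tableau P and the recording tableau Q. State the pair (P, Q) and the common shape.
P = [1, 2, 3, 6, 8] / [4, 9] / [5] / [7];  Q = [1, 2, 7, 8, 9] / [3, 5] / [4] / [6];  common shape = (5, 2, 1, 1)

Row-insert the values π_1, π_2, … into P one at a time, bumping the leftmost entry strictly greater than the inserted value down to the next row. The recording tableau Q records, in position (i, j), the step at which that cell was added to P.
  Insert 7 (step 1): P = [7];  Q = [1]
  Insert 9 (step 2): P = [7, 9];  Q = [1, 2]
  Insert 5 (step 3): P = [5, 9] / [7];  Q = [1, 2] / [3]
  Insert 1 (step 4): P = [1, 9] / [5] / [7];  Q = [1, 2] / [3] / [4]
  Insert 4 (step 5): P = [1, 4] / [5, 9] / [7];  Q = [1, 2] / [3, 5] / [4]
  Insert 2 (step 6): P = [1, 2] / [4, 9] / [5] / [7];  Q = [1, 2] / [3, 5] / [4] / [6]
  Insert 3 (step 7): P = [1, 2, 3] / [4, 9] / [5] / [7];  Q = [1, 2, 7] / [3, 5] / [4] / [6]
  Insert 6 (step 8): P = [1, 2, 3, 6] / [4, 9] / [5] / [7];  Q = [1, 2, 7, 8] / [3, 5] / [4] / [6]
  Insert 8 (step 9): P = [1, 2, 3, 6, 8] / [4, 9] / [5] / [7];  Q = [1, 2, 7, 8, 9] / [3, 5] / [4] / [6]
Final shape: (5, 2, 1, 1).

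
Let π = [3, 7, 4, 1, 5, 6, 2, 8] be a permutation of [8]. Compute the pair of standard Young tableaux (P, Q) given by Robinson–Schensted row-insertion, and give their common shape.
P = [1, 2, 5, 6, 8] / [3, 4] / [7];  Q = [1, 2, 5, 6, 8] / [3, 7] / [4];  common shape = (5, 2, 1)

Row-insert the values π_1, π_2, … into P one at a time, bumping the leftmost entry strictly greater than the inserted value down to the next row. The recording tableau Q records, in position (i, j), the step at which that cell was added to P.
  Insert 3 (step 1): P = [3];  Q = [1]
  Insert 7 (step 2): P = [3, 7];  Q = [1, 2]
  Insert 4 (step 3): P = [3, 4] / [7];  Q = [1, 2] / [3]
  Insert 1 (step 4): P = [1, 4] / [3] / [7];  Q = [1, 2] / [3] / [4]
  Insert 5 (step 5): P = [1, 4, 5] / [3] / [7];  Q = [1, 2, 5] / [3] / [4]
  Insert 6 (step 6): P = [1, 4, 5, 6] / [3] / [7];  Q = [1, 2, 5, 6] / [3] / [4]
  Insert 2 (step 7): P = [1, 2, 5, 6] / [3, 4] / [7];  Q = [1, 2, 5, 6] / [3, 7] / [4]
  Insert 8 (step 8): P = [1, 2, 5, 6, 8] / [3, 4] / [7];  Q = [1, 2, 5, 6, 8] / [3, 7] / [4]
Final shape: (5, 2, 1).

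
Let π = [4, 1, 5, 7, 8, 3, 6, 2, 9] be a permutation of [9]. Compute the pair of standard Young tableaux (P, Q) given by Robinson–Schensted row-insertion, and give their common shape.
P = [1, 2, 6, 8, 9] / [3, 5, 7] / [4];  Q = [1, 3, 4, 5, 9] / [2, 6, 7] / [8];  common shape = (5, 3, 1)

Row-insert the values π_1, π_2, … into P one at a time, bumping the leftmost entry strictly greater than the inserted value down to the next row. The recording tableau Q records, in position (i, j), the step at which that cell was added to P.
  Insert 4 (step 1): P = [4];  Q = [1]
  Insert 1 (step 2): P = [1] / [4];  Q = [1] / [2]
  Insert 5 (step 3): P = [1, 5] / [4];  Q = [1, 3] / [2]
  Insert 7 (step 4): P = [1, 5, 7] / [4];  Q = [1, 3, 4] / [2]
  Insert 8 (step 5): P = [1, 5, 7, 8] / [4];  Q = [1, 3, 4, 5] / [2]
  Insert 3 (step 6): P = [1, 3, 7, 8] / [4, 5];  Q = [1, 3, 4, 5] / [2, 6]
  Insert 6 (step 7): P = [1, 3, 6, 8] / [4, 5, 7];  Q = [1, 3, 4, 5] / [2, 6, 7]
  Insert 2 (step 8): P = [1, 2, 6, 8] / [3, 5, 7] / [4];  Q = [1, 3, 4, 5] / [2, 6, 7] / [8]
  Insert 9 (step 9): P = [1, 2, 6, 8, 9] / [3, 5, 7] / [4];  Q = [1, 3, 4, 5, 9] / [2, 6, 7] / [8]
Final shape: (5, 3, 1).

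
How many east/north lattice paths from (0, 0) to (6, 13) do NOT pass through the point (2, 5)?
Number of paths = 16737

Total paths from (0, 0) to (6, 13): C(19, 6) = 27132. Paths through (2, 5): (paths (0, 0) → (2, 5)) × (paths (2, 5) → (6, 13)) = C(7, 2) · C(12, 4) = 21 · 495 = 10395. Avoidance count = 27132 − 10395 = 16737.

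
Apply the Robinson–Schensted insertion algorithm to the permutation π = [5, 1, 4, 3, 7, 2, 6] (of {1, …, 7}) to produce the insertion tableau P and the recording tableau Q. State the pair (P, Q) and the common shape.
P = [1, 2, 6] / [3, 7] / [4] / [5];  Q = [1, 3, 5] / [2, 7] / [4] / [6];  common shape = (3, 2, 1, 1)

Row-insert the values π_1, π_2, … into P one at a time, bumping the leftmost entry strictly greater than the inserted value down to the next row. The recording tableau Q records, in position (i, j), the step at which that cell was added to P.
  Insert 5 (step 1): P = [5];  Q = [1]
  Insert 1 (step 2): P = [1] / [5];  Q = [1] / [2]
  Insert 4 (step 3): P = [1, 4] / [5];  Q = [1, 3] / [2]
  Insert 3 (step 4): P = [1, 3] / [4] / [5];  Q = [1, 3] / [2] / [4]
  Insert 7 (step 5): P = [1, 3, 7] / [4] / [5];  Q = [1, 3, 5] / [2] / [4]
  Insert 2 (step 6): P = [1, 2, 7] / [3] / [4] / [5];  Q = [1, 3, 5] / [2] / [4] / [6]
  Insert 6 (step 7): P = [1, 2, 6] / [3, 7] / [4] / [5];  Q = [1, 3, 5] / [2, 7] / [4] / [6]
Final shape: (3, 2, 1, 1).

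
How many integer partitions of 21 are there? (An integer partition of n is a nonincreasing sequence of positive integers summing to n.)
p(21) = 792

Compute p(n) via the recurrence p(n, m) = p(n, m−1) + p(n−m, m), where p(n, m) counts partitions of n with all parts ≤ m and p(n) = p(n, n). The base cases are p(0, m) = 1 and p(n, 0) = 0 for n > 0. Filling the table yields p(21) = 792. (Euler's pentagonal recurrence is an alternative.)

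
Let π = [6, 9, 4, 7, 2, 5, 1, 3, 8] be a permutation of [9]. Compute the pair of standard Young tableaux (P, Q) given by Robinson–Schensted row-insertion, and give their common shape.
P = [1, 3, 8] / [2, 5] / [4, 7] / [6, 9];  Q = [1, 2, 9] / [3, 4] / [5, 6] / [7, 8];  common shape = (3, 2, 2, 2)

Row-insert the values π_1, π_2, … into P one at a time, bumping the leftmost entry strictly greater than the inserted value down to the next row. The recording tableau Q records, in position (i, j), the step at which that cell was added to P.
  Insert 6 (step 1): P = [6];  Q = [1]
  Insert 9 (step 2): P = [6, 9];  Q = [1, 2]
  Insert 4 (step 3): P = [4, 9] / [6];  Q = [1, 2] / [3]
  Insert 7 (step 4): P = [4, 7] / [6, 9];  Q = [1, 2] / [3, 4]
  Insert 2 (step 5): P = [2, 7] / [4, 9] / [6];  Q = [1, 2] / [3, 4] / [5]
  Insert 5 (step 6): P = [2, 5] / [4, 7] / [6, 9];  Q = [1, 2] / [3, 4] / [5, 6]
  Insert 1 (step 7): P = [1, 5] / [2, 7] / [4, 9] / [6];  Q = [1, 2] / [3, 4] / [5, 6] / [7]
  Insert 3 (step 8): P = [1, 3] / [2, 5] / [4, 7] / [6, 9];  Q = [1, 2] / [3, 4] / [5, 6] / [7, 8]
  Insert 8 (step 9): P = [1, 3, 8] / [2, 5] / [4, 7] / [6, 9];  Q = [1, 2, 9] / [3, 4] / [5, 6] / [7, 8]
Final shape: (3, 2, 2, 2).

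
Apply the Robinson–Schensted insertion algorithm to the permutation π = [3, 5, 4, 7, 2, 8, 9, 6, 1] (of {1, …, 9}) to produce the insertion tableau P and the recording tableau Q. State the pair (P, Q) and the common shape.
P = [1, 4, 6, 8, 9] / [2, 7] / [3] / [5];  Q = [1, 2, 4, 6, 7] / [3, 8] / [5] / [9];  common shape = (5, 2, 1, 1)

Row-insert the values π_1, π_2, … into P one at a time, bumping the leftmost entry strictly greater than the inserted value down to the next row. The recording tableau Q records, in position (i, j), the step at which that cell was added to P.
  Insert 3 (step 1): P = [3];  Q = [1]
  Insert 5 (step 2): P = [3, 5];  Q = [1, 2]
  Insert 4 (step 3): P = [3, 4] / [5];  Q = [1, 2] / [3]
  Insert 7 (step 4): P = [3, 4, 7] / [5];  Q = [1, 2, 4] / [3]
  Insert 2 (step 5): P = [2, 4, 7] / [3] / [5];  Q = [1, 2, 4] / [3] / [5]
  Insert 8 (step 6): P = [2, 4, 7, 8] / [3] / [5];  Q = [1, 2, 4, 6] / [3] / [5]
  Insert 9 (step 7): P = [2, 4, 7, 8, 9] / [3] / [5];  Q = [1, 2, 4, 6, 7] / [3] / [5]
  Insert 6 (step 8): P = [2, 4, 6, 8, 9] / [3, 7] / [5];  Q = [1, 2, 4, 6, 7] / [3, 8] / [5]
  Insert 1 (step 9): P = [1, 4, 6, 8, 9] / [2, 7] / [3] / [5];  Q = [1, 2, 4, 6, 7] / [3, 8] / [5] / [9]
Final shape: (5, 2, 1, 1).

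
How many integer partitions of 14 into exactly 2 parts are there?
p(14, 2 parts) = 7

Partitions of n into exactly k parts ↔ partitions of n − k into at most k parts (subtract 1 from each part). For n = 14, k = 2, the partitions are: 13+1, 12+2, 11+3, 10+4, 9+5, 8+6, 7+7. Count = 7.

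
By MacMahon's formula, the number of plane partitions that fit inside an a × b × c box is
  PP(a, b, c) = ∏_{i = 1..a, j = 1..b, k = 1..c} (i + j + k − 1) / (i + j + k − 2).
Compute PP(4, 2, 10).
PP(4, 2, 10) = 273273

Evaluate the triple product over i = 1..4, j = 1..2, k = 1..10. The factors are (2/1) · (3/2) · (4/3) · (5/4) · (6/5) · (7/6) · (8/7) · (9/8) · … (80 factors total). The numerators and denominators telescope so the product is an integer; carrying out the multiplication exactly gives PP(4, 2, 10) = 273273.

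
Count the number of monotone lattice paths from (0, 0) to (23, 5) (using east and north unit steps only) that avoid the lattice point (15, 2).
Number of paths = 75840

Total paths from (0, 0) to (23, 5): C(28, 23) = 98280. Paths through (15, 2): (paths (0, 0) → (15, 2)) × (paths (15, 2) → (23, 5)) = C(17, 15) · C(11, 8) = 136 · 165 = 22440. Avoidance count = 98280 − 22440 = 75840.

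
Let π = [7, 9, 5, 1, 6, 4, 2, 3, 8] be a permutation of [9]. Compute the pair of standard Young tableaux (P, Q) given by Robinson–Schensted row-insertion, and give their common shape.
P = [1, 2, 3, 8] / [4, 6] / [5, 9] / [7];  Q = [1, 2, 8, 9] / [3, 5] / [4, 6] / [7];  common shape = (4, 2, 2, 1)

Row-insert the values π_1, π_2, … into P one at a time, bumping the leftmost entry strictly greater than the inserted value down to the next row. The recording tableau Q records, in position (i, j), the step at which that cell was added to P.
  Insert 7 (step 1): P = [7];  Q = [1]
  Insert 9 (step 2): P = [7, 9];  Q = [1, 2]
  Insert 5 (step 3): P = [5, 9] / [7];  Q = [1, 2] / [3]
  Insert 1 (step 4): P = [1, 9] / [5] / [7];  Q = [1, 2] / [3] / [4]
  Insert 6 (step 5): P = [1, 6] / [5, 9] / [7];  Q = [1, 2] / [3, 5] / [4]
  Insert 4 (step 6): P = [1, 4] / [5, 6] / [7, 9];  Q = [1, 2] / [3, 5] / [4, 6]
  Insert 2 (step 7): P = [1, 2] / [4, 6] / [5, 9] / [7];  Q = [1, 2] / [3, 5] / [4, 6] / [7]
  Insert 3 (step 8): P = [1, 2, 3] / [4, 6] / [5, 9] / [7];  Q = [1, 2, 8] / [3, 5] / [4, 6] / [7]
  Insert 8 (step 9): P = [1, 2, 3, 8] / [4, 6] / [5, 9] / [7];  Q = [1, 2, 8, 9] / [3, 5] / [4, 6] / [7]
Final shape: (4, 2, 2, 1).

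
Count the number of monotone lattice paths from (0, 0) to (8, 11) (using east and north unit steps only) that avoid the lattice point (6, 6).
Number of paths = 56178

Total paths from (0, 0) to (8, 11): C(19, 8) = 75582. Paths through (6, 6): (paths (0, 0) → (6, 6)) × (paths (6, 6) → (8, 11)) = C(12, 6) · C(7, 2) = 924 · 21 = 19404. Avoidance count = 75582 − 19404 = 56178.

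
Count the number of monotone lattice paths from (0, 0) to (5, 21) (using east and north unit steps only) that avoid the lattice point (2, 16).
Number of paths = 57212

Total paths from (0, 0) to (5, 21): C(26, 5) = 65780. Paths through (2, 16): (paths (0, 0) → (2, 16)) × (paths (2, 16) → (5, 21)) = C(18, 2) · C(8, 3) = 153 · 56 = 8568. Avoidance count = 65780 − 8568 = 57212.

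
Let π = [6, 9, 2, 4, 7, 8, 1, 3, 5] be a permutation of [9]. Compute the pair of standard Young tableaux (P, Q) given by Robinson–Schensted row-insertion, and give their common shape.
P = [1, 3, 5, 8] / [2, 4, 7] / [6, 9];  Q = [1, 2, 5, 6] / [3, 4, 9] / [7, 8];  common shape = (4, 3, 2)

Row-insert the values π_1, π_2, … into P one at a time, bumping the leftmost entry strictly greater than the inserted value down to the next row. The recording tableau Q records, in position (i, j), the step at which that cell was added to P.
  Insert 6 (step 1): P = [6];  Q = [1]
  Insert 9 (step 2): P = [6, 9];  Q = [1, 2]
  Insert 2 (step 3): P = [2, 9] / [6];  Q = [1, 2] / [3]
  Insert 4 (step 4): P = [2, 4] / [6, 9];  Q = [1, 2] / [3, 4]
  Insert 7 (step 5): P = [2, 4, 7] / [6, 9];  Q = [1, 2, 5] / [3, 4]
  Insert 8 (step 6): P = [2, 4, 7, 8] / [6, 9];  Q = [1, 2, 5, 6] / [3, 4]
  Insert 1 (step 7): P = [1, 4, 7, 8] / [2, 9] / [6];  Q = [1, 2, 5, 6] / [3, 4] / [7]
  Insert 3 (step 8): P = [1, 3, 7, 8] / [2, 4] / [6, 9];  Q = [1, 2, 5, 6] / [3, 4] / [7, 8]
  Insert 5 (step 9): P = [1, 3, 5, 8] / [2, 4, 7] / [6, 9];  Q = [1, 2, 5, 6] / [3, 4, 9] / [7, 8]
Final shape: (4, 3, 2).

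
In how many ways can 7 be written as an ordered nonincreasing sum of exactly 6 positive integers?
p(7, 6 parts) = 1

Partitions of n into exactly k parts ↔ partitions of n − k into at most k parts (subtract 1 from each part). For n = 7, k = 6, the partitions are: 2+1+1+1+1+1. Count = 1.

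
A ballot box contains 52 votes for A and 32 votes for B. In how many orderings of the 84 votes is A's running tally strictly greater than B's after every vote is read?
Strict-lead orderings = 37180441500952219777890

Total orderings of the 84 votes with 52 for A: C(84, 52) = 156157854303999323067138. By the Bertrand ballot formula (Cycle Lemma / reflection principle), the number of orderings in which A is strictly ahead of B throughout is (p − q)/(p + q) · C(p + q, p) = (52 − 32)/(52 + 32) · 156157854303999323067138 = 37180441500952219777890.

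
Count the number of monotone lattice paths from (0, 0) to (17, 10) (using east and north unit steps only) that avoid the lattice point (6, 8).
Number of paths = 8202051

Total paths from (0, 0) to (17, 10): C(27, 17) = 8436285. Paths through (6, 8): (paths (0, 0) → (6, 8)) × (paths (6, 8) → (17, 10)) = C(14, 6) · C(13, 11) = 3003 · 78 = 234234. Avoidance count = 8436285 − 234234 = 8202051.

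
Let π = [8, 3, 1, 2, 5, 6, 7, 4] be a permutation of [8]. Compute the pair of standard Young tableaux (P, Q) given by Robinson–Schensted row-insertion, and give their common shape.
P = [1, 2, 4, 6, 7] / [3, 5] / [8];  Q = [1, 4, 5, 6, 7] / [2, 8] / [3];  common shape = (5, 2, 1)

Row-insert the values π_1, π_2, … into P one at a time, bumping the leftmost entry strictly greater than the inserted value down to the next row. The recording tableau Q records, in position (i, j), the step at which that cell was added to P.
  Insert 8 (step 1): P = [8];  Q = [1]
  Insert 3 (step 2): P = [3] / [8];  Q = [1] / [2]
  Insert 1 (step 3): P = [1] / [3] / [8];  Q = [1] / [2] / [3]
  Insert 2 (step 4): P = [1, 2] / [3] / [8];  Q = [1, 4] / [2] / [3]
  Insert 5 (step 5): P = [1, 2, 5] / [3] / [8];  Q = [1, 4, 5] / [2] / [3]
  Insert 6 (step 6): P = [1, 2, 5, 6] / [3] / [8];  Q = [1, 4, 5, 6] / [2] / [3]
  Insert 7 (step 7): P = [1, 2, 5, 6, 7] / [3] / [8];  Q = [1, 4, 5, 6, 7] / [2] / [3]
  Insert 4 (step 8): P = [1, 2, 4, 6, 7] / [3, 5] / [8];  Q = [1, 4, 5, 6, 7] / [2, 8] / [3]
Final shape: (5, 2, 1).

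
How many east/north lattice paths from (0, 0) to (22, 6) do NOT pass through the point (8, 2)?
Number of paths = 239040

Total paths from (0, 0) to (22, 6): C(28, 22) = 376740. Paths through (8, 2): (paths (0, 0) → (8, 2)) × (paths (8, 2) → (22, 6)) = C(10, 8) · C(18, 14) = 45 · 3060 = 137700. Avoidance count = 376740 − 137700 = 239040.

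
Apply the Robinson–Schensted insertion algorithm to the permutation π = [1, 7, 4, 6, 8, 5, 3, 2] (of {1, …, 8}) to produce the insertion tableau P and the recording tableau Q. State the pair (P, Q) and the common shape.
P = [1, 2, 5, 8] / [3] / [4] / [6] / [7];  Q = [1, 2, 4, 5] / [3] / [6] / [7] / [8];  common shape = (4, 1, 1, 1, 1)

Row-insert the values π_1, π_2, … into P one at a time, bumping the leftmost entry strictly greater than the inserted value down to the next row. The recording tableau Q records, in position (i, j), the step at which that cell was added to P.
  Insert 1 (step 1): P = [1];  Q = [1]
  Insert 7 (step 2): P = [1, 7];  Q = [1, 2]
  Insert 4 (step 3): P = [1, 4] / [7];  Q = [1, 2] / [3]
  Insert 6 (step 4): P = [1, 4, 6] / [7];  Q = [1, 2, 4] / [3]
  Insert 8 (step 5): P = [1, 4, 6, 8] / [7];  Q = [1, 2, 4, 5] / [3]
  Insert 5 (step 6): P = [1, 4, 5, 8] / [6] / [7];  Q = [1, 2, 4, 5] / [3] / [6]
  Insert 3 (step 7): P = [1, 3, 5, 8] / [4] / [6] / [7];  Q = [1, 2, 4, 5] / [3] / [6] / [7]
  Insert 2 (step 8): P = [1, 2, 5, 8] / [3] / [4] / [6] / [7];  Q = [1, 2, 4, 5] / [3] / [6] / [7] / [8]
Final shape: (4, 1, 1, 1, 1).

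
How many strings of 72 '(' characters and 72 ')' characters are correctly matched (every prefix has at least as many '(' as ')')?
C_72 = 20276890389709399862928998568254641025700

These balanced parentheses are counted by the Catalan number C_n = (1/(n + 1)) · C(2n, n). For n = 72: C_72 = (1/73) · C(144, 72) = 1480212998448786189993816895482588794876100/73 = 20276890389709399862928998568254641025700.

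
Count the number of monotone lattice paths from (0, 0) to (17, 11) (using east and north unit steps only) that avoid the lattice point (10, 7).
Number of paths = 15056340

Total paths from (0, 0) to (17, 11): C(28, 17) = 21474180. Paths through (10, 7): (paths (0, 0) → (10, 7)) × (paths (10, 7) → (17, 11)) = C(17, 10) · C(11, 7) = 19448 · 330 = 6417840. Avoidance count = 21474180 − 6417840 = 15056340.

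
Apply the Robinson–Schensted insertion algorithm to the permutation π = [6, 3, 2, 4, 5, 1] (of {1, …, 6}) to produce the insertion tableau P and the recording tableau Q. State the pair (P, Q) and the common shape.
P = [1, 4, 5] / [2] / [3] / [6];  Q = [1, 4, 5] / [2] / [3] / [6];  common shape = (3, 1, 1, 1)

Row-insert the values π_1, π_2, … into P one at a time, bumping the leftmost entry strictly greater than the inserted value down to the next row. The recording tableau Q records, in position (i, j), the step at which that cell was added to P.
  Insert 6 (step 1): P = [6];  Q = [1]
  Insert 3 (step 2): P = [3] / [6];  Q = [1] / [2]
  Insert 2 (step 3): P = [2] / [3] / [6];  Q = [1] / [2] / [3]
  Insert 4 (step 4): P = [2, 4] / [3] / [6];  Q = [1, 4] / [2] / [3]
  Insert 5 (step 5): P = [2, 4, 5] / [3] / [6];  Q = [1, 4, 5] / [2] / [3]
  Insert 1 (step 6): P = [1, 4, 5] / [2] / [3] / [6];  Q = [1, 4, 5] / [2] / [3] / [6]
Final shape: (3, 1, 1, 1).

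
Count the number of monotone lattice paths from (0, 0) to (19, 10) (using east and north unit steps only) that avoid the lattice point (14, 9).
Number of paths = 15126870

Total paths from (0, 0) to (19, 10): C(29, 19) = 20030010. Paths through (14, 9): (paths (0, 0) → (14, 9)) × (paths (14, 9) → (19, 10)) = C(23, 14) · C(6, 5) = 817190 · 6 = 4903140. Avoidance count = 20030010 − 4903140 = 15126870.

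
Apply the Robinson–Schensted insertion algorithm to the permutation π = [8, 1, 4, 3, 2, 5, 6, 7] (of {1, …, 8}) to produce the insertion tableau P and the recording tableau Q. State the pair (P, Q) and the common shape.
P = [1, 2, 5, 6, 7] / [3] / [4] / [8];  Q = [1, 3, 6, 7, 8] / [2] / [4] / [5];  common shape = (5, 1, 1, 1)

Row-insert the values π_1, π_2, … into P one at a time, bumping the leftmost entry strictly greater than the inserted value down to the next row. The recording tableau Q records, in position (i, j), the step at which that cell was added to P.
  Insert 8 (step 1): P = [8];  Q = [1]
  Insert 1 (step 2): P = [1] / [8];  Q = [1] / [2]
  Insert 4 (step 3): P = [1, 4] / [8];  Q = [1, 3] / [2]
  Insert 3 (step 4): P = [1, 3] / [4] / [8];  Q = [1, 3] / [2] / [4]
  Insert 2 (step 5): P = [1, 2] / [3] / [4] / [8];  Q = [1, 3] / [2] / [4] / [5]
  Insert 5 (step 6): P = [1, 2, 5] / [3] / [4] / [8];  Q = [1, 3, 6] / [2] / [4] / [5]
  Insert 6 (step 7): P = [1, 2, 5, 6] / [3] / [4] / [8];  Q = [1, 3, 6, 7] / [2] / [4] / [5]
  Insert 7 (step 8): P = [1, 2, 5, 6, 7] / [3] / [4] / [8];  Q = [1, 3, 6, 7, 8] / [2] / [4] / [5]
Final shape: (5, 1, 1, 1).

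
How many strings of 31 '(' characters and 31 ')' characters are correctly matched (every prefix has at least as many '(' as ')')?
C_31 = 14544636039226909

These balanced parentheses are counted by the Catalan number C_n = (1/(n + 1)) · C(2n, n). For n = 31: C_31 = (1/32) · C(62, 31) = 465428353255261088/32 = 14544636039226909.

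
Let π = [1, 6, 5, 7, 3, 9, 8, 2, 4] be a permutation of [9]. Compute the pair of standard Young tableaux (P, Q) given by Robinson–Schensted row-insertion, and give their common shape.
P = [1, 2, 4, 8] / [3, 7] / [5, 9] / [6];  Q = [1, 2, 4, 6] / [3, 7] / [5, 9] / [8];  common shape = (4, 2, 2, 1)

Row-insert the values π_1, π_2, … into P one at a time, bumping the leftmost entry strictly greater than the inserted value down to the next row. The recording tableau Q records, in position (i, j), the step at which that cell was added to P.
  Insert 1 (step 1): P = [1];  Q = [1]
  Insert 6 (step 2): P = [1, 6];  Q = [1, 2]
  Insert 5 (step 3): P = [1, 5] / [6];  Q = [1, 2] / [3]
  Insert 7 (step 4): P = [1, 5, 7] / [6];  Q = [1, 2, 4] / [3]
  Insert 3 (step 5): P = [1, 3, 7] / [5] / [6];  Q = [1, 2, 4] / [3] / [5]
  Insert 9 (step 6): P = [1, 3, 7, 9] / [5] / [6];  Q = [1, 2, 4, 6] / [3] / [5]
  Insert 8 (step 7): P = [1, 3, 7, 8] / [5, 9] / [6];  Q = [1, 2, 4, 6] / [3, 7] / [5]
  Insert 2 (step 8): P = [1, 2, 7, 8] / [3, 9] / [5] / [6];  Q = [1, 2, 4, 6] / [3, 7] / [5] / [8]
  Insert 4 (step 9): P = [1, 2, 4, 8] / [3, 7] / [5, 9] / [6];  Q = [1, 2, 4, 6] / [3, 7] / [5, 9] / [8]
Final shape: (4, 2, 2, 1).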